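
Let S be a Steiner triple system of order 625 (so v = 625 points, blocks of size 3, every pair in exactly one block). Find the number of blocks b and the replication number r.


An STS(v) is a 2-(v, 3, 1) BIBD: block size k = 3, λ = 1.
Replication: r(k − 1) = λ(v − 1) ⇒ r·2 = 625 − 1 = 624 ⇒ r = 312.
Block count: bk = vr ⇒ b·3 = 625·312 = 195000 ⇒ b = 65000.

r = 312, b = 65000.


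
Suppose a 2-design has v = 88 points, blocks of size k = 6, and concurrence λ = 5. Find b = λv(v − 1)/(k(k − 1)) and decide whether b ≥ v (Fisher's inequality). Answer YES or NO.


b = λv(v − 1)/(k(k − 1)) = 5·88·87/(6·5) = 38280/30 = 1276.
Compare with v = 88: b ≥ v, so Fisher's inequality holds.

YES


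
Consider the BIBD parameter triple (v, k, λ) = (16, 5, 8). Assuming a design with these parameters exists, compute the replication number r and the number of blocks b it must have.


Any 2-(v, k, λ) BIBD satisfies two necessary conditions:
  (i)  Each point sits in r blocks, and counting incidences through any fixed point gives r(k − 1) = λ(v − 1), so r = λ(v − 1)/(k − 1).
  (ii) Total incidences bk = vr, so b = vr/k.
Step 1: r = λ(v − 1)/(k − 1) = 8·(16 − 1)/(5 − 1) = 8·15/4 = 120/4 = 30.
Step 2: b = vr/k = 16·30/5 = 480/5 = 96.
Check integrality: r = 30 ∈ Z ✓, b = 96 ∈ Z ✓.
(These identities are necessary conditions: they determine r and b for any design with these parameters, but do not by themselves prove that one exists.)

r = 30, b = 96.


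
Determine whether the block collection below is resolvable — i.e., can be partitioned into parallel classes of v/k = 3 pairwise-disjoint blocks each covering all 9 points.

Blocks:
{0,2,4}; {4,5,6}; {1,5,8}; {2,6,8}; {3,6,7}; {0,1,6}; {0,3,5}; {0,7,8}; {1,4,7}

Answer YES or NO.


v = 9, block size k = 3, number of blocks = 9.
For resolvability, blocks must partition into parallel classes of size v/k = 3.
Total blocks must therefore be a multiple of 3: 9 = 3·3 + 0 ⇒ divisible ✓.
Consider block {4,5,6}. The only other block(s) in the collection disjoint from it are {0,7,8} — just 1 block(s). Any parallel class containing {4,5,6} would need 2 other blocks each disjoint from it, so no parallel class of size 3 can contain {4,5,6}.
Since every block must belong to some parallel class in a resolution, the collection cannot be partitioned into parallel classes.
Resolvable? NO.

NO


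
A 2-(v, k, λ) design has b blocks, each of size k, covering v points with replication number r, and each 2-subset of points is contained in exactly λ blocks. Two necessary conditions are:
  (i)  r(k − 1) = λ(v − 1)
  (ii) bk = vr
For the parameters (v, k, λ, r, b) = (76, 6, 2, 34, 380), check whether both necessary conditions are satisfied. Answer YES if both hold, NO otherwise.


Condition (i): r(k − 1) = 34·5 = 170; λ(v − 1) = 2·75 = 150. Match? NO.
Condition (ii): bk = 380·6 = 2280; vr = 76·34 = 2584. Match? NO.
Both conditions hold? NO.

NO


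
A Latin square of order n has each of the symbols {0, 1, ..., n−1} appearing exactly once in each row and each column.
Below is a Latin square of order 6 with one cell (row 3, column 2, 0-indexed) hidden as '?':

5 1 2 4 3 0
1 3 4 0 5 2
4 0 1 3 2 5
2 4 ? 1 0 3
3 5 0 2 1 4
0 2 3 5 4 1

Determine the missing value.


Row 3 contains symbols [0, 1, 2, 3, 4] — missing [5].
Column 2 contains symbols [0, 1, 2, 3, 4] — missing [5].
The missing symbol must appear in both missing sets; intersection = [5].
Therefore the hidden value is 5.

Missing value = 5.


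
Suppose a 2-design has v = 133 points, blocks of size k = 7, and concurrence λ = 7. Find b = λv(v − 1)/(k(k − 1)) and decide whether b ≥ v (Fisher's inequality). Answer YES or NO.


r = λ(v − 1)/(k − 1) = 7·132/6 = 154.
b = vr/k = 133·154/7 = 2926.
Fisher's inequality: b ≥ v ⇔ 2926 ≥ 133? YES.

YES


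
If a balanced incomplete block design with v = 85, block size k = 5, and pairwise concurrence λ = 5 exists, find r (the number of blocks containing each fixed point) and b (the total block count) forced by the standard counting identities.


Any 2-(v, k, λ) BIBD satisfies two necessary conditions:
  (i)  Each point sits in r blocks, and counting incidences through any fixed point gives r(k − 1) = λ(v − 1), so r = λ(v − 1)/(k − 1).
  (ii) Total incidences bk = vr, so b = vr/k.
Step 1: r = λ(v − 1)/(k − 1) = 5·(85 − 1)/(5 − 1) = 5·84/4 = 420/4 = 105.
Step 2: b = vr/k = 85·105/5 = 8925/5 = 1785.
Check integrality: r = 105 ∈ Z ✓, b = 1785 ∈ Z ✓.
(These identities are necessary conditions: they determine r and b for any design with these parameters, but do not by themselves prove that one exists.)

r = 105, b = 1785.


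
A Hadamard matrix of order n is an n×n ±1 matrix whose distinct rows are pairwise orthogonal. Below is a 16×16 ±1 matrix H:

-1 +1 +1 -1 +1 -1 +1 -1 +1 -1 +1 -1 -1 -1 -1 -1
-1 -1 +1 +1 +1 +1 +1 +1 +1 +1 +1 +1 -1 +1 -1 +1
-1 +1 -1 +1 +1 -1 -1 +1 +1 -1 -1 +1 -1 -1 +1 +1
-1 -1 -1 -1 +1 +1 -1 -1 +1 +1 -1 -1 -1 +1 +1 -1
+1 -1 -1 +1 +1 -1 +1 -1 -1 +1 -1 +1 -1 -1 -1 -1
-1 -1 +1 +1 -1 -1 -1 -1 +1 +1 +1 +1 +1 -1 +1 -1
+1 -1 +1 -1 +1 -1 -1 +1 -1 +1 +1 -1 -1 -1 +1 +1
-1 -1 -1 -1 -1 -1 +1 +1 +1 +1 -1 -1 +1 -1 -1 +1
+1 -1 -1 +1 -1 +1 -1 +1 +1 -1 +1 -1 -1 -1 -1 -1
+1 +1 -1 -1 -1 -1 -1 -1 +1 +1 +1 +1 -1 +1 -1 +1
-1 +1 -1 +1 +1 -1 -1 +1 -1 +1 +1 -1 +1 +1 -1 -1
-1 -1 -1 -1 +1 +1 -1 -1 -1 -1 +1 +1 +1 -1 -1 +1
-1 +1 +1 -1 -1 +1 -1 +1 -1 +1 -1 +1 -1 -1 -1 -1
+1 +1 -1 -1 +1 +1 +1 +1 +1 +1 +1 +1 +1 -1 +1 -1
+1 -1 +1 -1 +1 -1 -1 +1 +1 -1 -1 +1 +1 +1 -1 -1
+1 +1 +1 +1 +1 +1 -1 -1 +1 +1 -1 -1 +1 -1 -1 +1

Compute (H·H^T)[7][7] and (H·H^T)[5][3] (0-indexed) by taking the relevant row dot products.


Row 3 of H: [-1, -1, -1, -1, 1, 1, -1, -1, 1, 1, -1, -1, -1, 1, 1, -1].
Row 5 of H: [-1, -1, 1, 1, -1, -1, -1, -1, 1, 1, 1, 1, 1, -1, 1, -1].
Row 7 of H: [-1, -1, -1, -1, -1, -1, 1, 1, 1, 1, -1, -1, 1, -1, -1, 1].
(H·H^T)[7][7] = Σ_j H[7][j]·H[7][j] = (-1)² + (-1)² + (-1)² + (-1)² + (-1)² + (-1)² + (1)² + (1)² + (1)² + (1)² + (-1)² + (-1)² + (1)² + (-1)² + (-1)² + (1)² = 1 + 1 + 1 + 1 + 1 + 1 + 1 + 1 + 1 + 1 + 1 + 1 + 1 + 1 + 1 + 1 = 16.
(H·H^T)[5][3] = Σ_j H[5][j]·H[3][j] = (-1)·(-1) + (-1)·(-1) + (1)·(-1) + (1)·(-1) + (-1)·(1) + (-1)·(1) + (-1)·(-1) + (-1)·(-1) + (1)·(1) + (1)·(1) + (1)·(-1) + (1)·(-1) + (1)·(-1) + (-1)·(1) + (1)·(1) + (-1)·(-1) = 1 + 1 + -1 + -1 + -1 + -1 + 1 + 1 + 1 + 1 + -1 + -1 + -1 + -1 + 1 + 1 = 0.
So rows 5 and 3 are orthogonal; the diagonal entry equals n = 16.

(7,7) entry = 16; (5,3) entry = 0.


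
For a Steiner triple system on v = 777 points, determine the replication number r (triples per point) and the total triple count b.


An STS(v) is a 2-(v, 3, 1) BIBD: block size k = 3, λ = 1.
Replication: r(k − 1) = λ(v − 1) ⇒ r·2 = 777 − 1 = 776 ⇒ r = 388.
Block count: b = v(v − 1)/6 = 777·776/6 = 602952/6 = 100492.

r = 388, b = 100492.


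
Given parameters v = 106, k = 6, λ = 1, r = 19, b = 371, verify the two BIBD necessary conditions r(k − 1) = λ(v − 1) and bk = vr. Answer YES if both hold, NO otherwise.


Condition (i): r(k − 1) = 19·5 = 95; λ(v − 1) = 1·105 = 105. Match? NO.
Condition (ii): bk = 371·6 = 2226; vr = 106·19 = 2014. Match? NO.
Both conditions hold? NO.

NO


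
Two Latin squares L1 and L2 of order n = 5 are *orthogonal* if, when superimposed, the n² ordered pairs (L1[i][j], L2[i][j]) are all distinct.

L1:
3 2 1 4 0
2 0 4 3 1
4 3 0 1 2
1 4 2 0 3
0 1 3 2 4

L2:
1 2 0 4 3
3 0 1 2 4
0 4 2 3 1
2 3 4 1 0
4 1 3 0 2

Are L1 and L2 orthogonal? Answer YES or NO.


Form the n² = 25 superimposed pairs (L1[i][j], L2[i][j]), row by row (rows and columns indexed from 0):
row 0: (3,1) (2,2) (1,0) (4,4) (0,3)
row 1: (2,3) (0,0) (4,1) (3,2) (1,4)
row 2: (4,0) (3,4) (0,2) (1,3) (2,1)
row 3: (1,2) (4,3) (2,4) (0,1) (3,0)
row 4: (0,4) (1,1) (3,3) (2,0) (4,2)
Orthogonality requires all 25 pairs distinct.
Check by first coordinate: for each symbol s of L1, list the L2 entries in the n cells where L1 = s; they must all differ.
  L1 = 0: L2 entries (in reading order) 3, 0, 2, 1, 4 — all 5 distinct ✓
  L1 = 1: L2 entries (in reading order) 0, 4, 3, 2, 1 — all 5 distinct ✓
  L1 = 2: L2 entries (in reading order) 2, 3, 1, 4, 0 — all 5 distinct ✓
  L1 = 3: L2 entries (in reading order) 1, 2, 4, 0, 3 — all 5 distinct ✓
  L1 = 4: L2 entries (in reading order) 4, 1, 0, 3, 2 — all 5 distinct ✓
Every symbol of L1 meets every symbol of L2 exactly once, so all 25 pairs are distinct (25 of 25).
Conclusion: YES.

YES


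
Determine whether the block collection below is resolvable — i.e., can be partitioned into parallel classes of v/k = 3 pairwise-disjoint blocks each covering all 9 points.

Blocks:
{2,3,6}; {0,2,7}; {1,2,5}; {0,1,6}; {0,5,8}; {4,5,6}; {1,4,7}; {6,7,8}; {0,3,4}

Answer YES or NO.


v = 9, block size k = 3, number of blocks = 9.
For resolvability, blocks must partition into parallel classes of size v/k = 3.
Total blocks must therefore be a multiple of 3: 9 = 3·3 + 0 ⇒ divisible ✓.
Consider block {0,2,7}. The only other block(s) in the collection disjoint from it are {4,5,6} — just 1 block(s). Any parallel class containing {0,2,7} would need 2 other blocks each disjoint from it, so no parallel class of size 3 can contain {0,2,7}.
Since every block must belong to some parallel class in a resolution, the collection cannot be partitioned into parallel classes.
Resolvable? NO.

NO


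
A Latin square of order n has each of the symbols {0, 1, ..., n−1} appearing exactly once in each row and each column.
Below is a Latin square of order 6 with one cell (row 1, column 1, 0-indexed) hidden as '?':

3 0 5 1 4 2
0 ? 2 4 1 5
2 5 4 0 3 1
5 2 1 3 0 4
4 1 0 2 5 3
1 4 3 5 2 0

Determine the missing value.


Row 1 contains symbols [0, 1, 2, 4, 5] — missing [3].
Column 1 contains symbols [0, 1, 2, 4, 5] — missing [3].
The missing symbol must appear in both missing sets; intersection = [3].
Therefore the hidden value is 3.

Missing value = 3.


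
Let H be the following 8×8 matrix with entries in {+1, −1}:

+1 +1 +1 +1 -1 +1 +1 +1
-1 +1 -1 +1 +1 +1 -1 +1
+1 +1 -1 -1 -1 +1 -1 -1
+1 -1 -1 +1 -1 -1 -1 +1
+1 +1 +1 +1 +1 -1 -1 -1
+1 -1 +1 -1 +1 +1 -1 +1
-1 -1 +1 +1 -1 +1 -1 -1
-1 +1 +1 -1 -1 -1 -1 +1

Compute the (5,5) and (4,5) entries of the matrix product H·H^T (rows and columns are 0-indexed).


Row 4 of H: [1, 1, 1, 1, 1, -1, -1, -1].
Row 5 of H: [1, -1, 1, -1, 1, 1, -1, 1].
(H·H^T)[5][5] = Σ_j H[5][j]·H[5][j] = (1)² + (-1)² + (1)² + (-1)² + (1)² + (1)² + (-1)² + (1)² = 1 + 1 + 1 + 1 + 1 + 1 + 1 + 1 = 8.
(H·H^T)[4][5] = Σ_j H[4][j]·H[5][j] = (1)·(1) + (1)·(-1) + (1)·(1) + (1)·(-1) + (1)·(1) + (-1)·(1) + (-1)·(-1) + (-1)·(1) = 1 + -1 + 1 + -1 + 1 + -1 + 1 + -1 = 0.
So rows 4 and 5 are orthogonal; the diagonal entry equals n = 8.

(5,5) entry = 8; (4,5) entry = 0.


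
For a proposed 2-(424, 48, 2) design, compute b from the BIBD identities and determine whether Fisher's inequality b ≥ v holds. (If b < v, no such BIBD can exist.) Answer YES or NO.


b = λv(v − 1)/(k(k − 1)) = 2·424·423/(48·47) = 358704/2256 = 159.
Compare with v = 424: b < v, so Fisher's inequality fails.

NO


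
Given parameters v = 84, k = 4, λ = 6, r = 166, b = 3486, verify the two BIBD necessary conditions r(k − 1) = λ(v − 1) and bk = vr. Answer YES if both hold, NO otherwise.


Condition (i): r(k − 1) = 166·3 = 498; λ(v − 1) = 6·83 = 498. Match? YES.
Condition (ii): bk = 3486·4 = 13944; vr = 84·166 = 13944. Match? YES.
Both conditions hold? YES.

YES


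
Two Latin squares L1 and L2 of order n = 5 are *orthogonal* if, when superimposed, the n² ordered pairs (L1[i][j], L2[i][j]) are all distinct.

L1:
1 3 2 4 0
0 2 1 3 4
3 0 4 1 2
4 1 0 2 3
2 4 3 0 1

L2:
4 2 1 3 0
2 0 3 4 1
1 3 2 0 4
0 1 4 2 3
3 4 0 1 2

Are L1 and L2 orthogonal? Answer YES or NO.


Form the n² = 25 superimposed pairs (L1[i][j], L2[i][j]), row by row (rows and columns indexed from 0):
row 0: (1,4) (3,2) (2,1) (4,3) (0,0)
row 1: (0,2) (2,0) (1,3) (3,4) (4,1)
row 2: (3,1) (0,3) (4,2) (1,0) (2,4)
row 3: (4,0) (1,1) (0,4) (2,2) (3,3)
row 4: (2,3) (4,4) (3,0) (0,1) (1,2)
Orthogonality requires all 25 pairs distinct.
Check by first coordinate: for each symbol s of L1, list the L2 entries in the n cells where L1 = s; they must all differ.
  L1 = 0: L2 entries (in reading order) 0, 2, 3, 4, 1 — all 5 distinct ✓
  L1 = 1: L2 entries (in reading order) 4, 3, 0, 1, 2 — all 5 distinct ✓
  L1 = 2: L2 entries (in reading order) 1, 0, 4, 2, 3 — all 5 distinct ✓
  L1 = 3: L2 entries (in reading order) 2, 4, 1, 3, 0 — all 5 distinct ✓
  L1 = 4: L2 entries (in reading order) 3, 1, 2, 0, 4 — all 5 distinct ✓
Every symbol of L1 meets every symbol of L2 exactly once, so all 25 pairs are distinct (25 of 25).
Conclusion: YES.

YES


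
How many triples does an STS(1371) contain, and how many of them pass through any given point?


An STS(v) is a 2-(v, 3, 1) BIBD: block size k = 3, λ = 1.
Replication: r(k − 1) = λ(v − 1) ⇒ r·2 = 1371 − 1 = 1370 ⇒ r = 685.
Block count: b = v(v − 1)/6 = 1371·1370/6 = 1878270/6 = 313045.

r = 685, b = 313045.


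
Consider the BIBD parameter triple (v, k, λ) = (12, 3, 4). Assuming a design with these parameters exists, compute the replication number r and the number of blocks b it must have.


Any 2-(v, k, λ) BIBD satisfies two necessary conditions:
  (i)  Each point sits in r blocks, and counting incidences through any fixed point gives r(k − 1) = λ(v − 1), so r = λ(v − 1)/(k − 1).
  (ii) Total incidences bk = vr, so b = vr/k.
Step 1: r = λ(v − 1)/(k − 1) = 4·(12 − 1)/(3 − 1) = 4·11/2 = 44/2 = 22.
Step 2: b = vr/k = 12·22/3 = 264/3 = 88.
Check integrality: r = 22 ∈ Z ✓, b = 88 ∈ Z ✓.
(These identities are necessary conditions: they determine r and b for any design with these parameters, but do not by themselves prove that one exists.)

r = 22, b = 88.


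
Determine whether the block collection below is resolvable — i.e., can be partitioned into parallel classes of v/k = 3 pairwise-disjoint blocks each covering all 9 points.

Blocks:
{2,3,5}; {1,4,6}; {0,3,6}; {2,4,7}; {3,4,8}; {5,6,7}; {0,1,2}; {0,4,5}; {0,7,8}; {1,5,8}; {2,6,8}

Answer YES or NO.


v = 9, block size k = 3, number of blocks = 11.
For resolvability, blocks must partition into parallel classes of size v/k = 3.
Total blocks must therefore be a multiple of 3: 11 = 3·3 + 2 ⇒ not divisible ✗.
Resolvable? NO.

NO


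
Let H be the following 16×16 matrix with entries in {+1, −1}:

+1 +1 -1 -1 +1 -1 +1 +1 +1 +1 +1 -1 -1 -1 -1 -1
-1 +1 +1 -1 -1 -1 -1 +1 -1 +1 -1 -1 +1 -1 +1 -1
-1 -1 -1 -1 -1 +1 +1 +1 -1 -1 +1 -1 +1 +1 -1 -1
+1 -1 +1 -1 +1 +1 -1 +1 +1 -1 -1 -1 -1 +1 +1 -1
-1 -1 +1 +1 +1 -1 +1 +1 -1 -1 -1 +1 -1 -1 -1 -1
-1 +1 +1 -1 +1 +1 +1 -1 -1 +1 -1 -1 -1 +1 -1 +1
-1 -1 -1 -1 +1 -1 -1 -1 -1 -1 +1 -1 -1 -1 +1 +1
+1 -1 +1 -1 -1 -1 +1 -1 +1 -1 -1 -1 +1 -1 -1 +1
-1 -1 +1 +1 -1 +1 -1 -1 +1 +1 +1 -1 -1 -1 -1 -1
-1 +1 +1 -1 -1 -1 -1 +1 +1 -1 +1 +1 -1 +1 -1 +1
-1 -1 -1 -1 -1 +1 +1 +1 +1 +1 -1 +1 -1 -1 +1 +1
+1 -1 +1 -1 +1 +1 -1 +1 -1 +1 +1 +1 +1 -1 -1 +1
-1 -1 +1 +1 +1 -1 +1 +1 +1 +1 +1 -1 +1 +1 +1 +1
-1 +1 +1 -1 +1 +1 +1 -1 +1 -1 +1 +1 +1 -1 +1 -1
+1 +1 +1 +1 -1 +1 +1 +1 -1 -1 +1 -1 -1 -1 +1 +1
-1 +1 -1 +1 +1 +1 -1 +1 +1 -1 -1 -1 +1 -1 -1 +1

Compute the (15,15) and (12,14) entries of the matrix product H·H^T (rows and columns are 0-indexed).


Row 12 of H: [-1, -1, 1, 1, 1, -1, 1, 1, 1, 1, 1, -1, 1, 1, 1, 1].
Row 14 of H: [1, 1, 1, 1, -1, 1, 1, 1, -1, -1, 1, -1, -1, -1, 1, 1].
Row 15 of H: [-1, 1, -1, 1, 1, 1, -1, 1, 1, -1, -1, -1, 1, -1, -1, 1].
(H·H^T)[15][15] = Σ_j H[15][j]·H[15][j] = (-1)² + (1)² + (-1)² + (1)² + (1)² + (1)² + (-1)² + (1)² + (1)² + (-1)² + (-1)² + (-1)² + (1)² + (-1)² + (-1)² + (1)² = 1 + 1 + 1 + 1 + 1 + 1 + 1 + 1 + 1 + 1 + 1 + 1 + 1 + 1 + 1 + 1 = 16.
(H·H^T)[12][14] = Σ_j H[12][j]·H[14][j] = (-1)·(1) + (-1)·(1) + (1)·(1) + (1)·(1) + (1)·(-1) + (-1)·(1) + (1)·(1) + (1)·(1) + (1)·(-1) + (1)·(-1) + (1)·(1) + (-1)·(-1) + (1)·(-1) + (1)·(-1) + (1)·(1) + (1)·(1) = -1 + -1 + 1 + 1 + -1 + -1 + 1 + 1 + -1 + -1 + 1 + 1 + -1 + -1 + 1 + 1 = 0.
So rows 12 and 14 are orthogonal; the diagonal entry equals n = 16.

(15,15) entry = 16; (12,14) entry = 0.


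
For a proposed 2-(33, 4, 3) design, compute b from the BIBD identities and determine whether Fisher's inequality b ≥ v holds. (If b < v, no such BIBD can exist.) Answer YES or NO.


r = λ(v − 1)/(k − 1) = 3·32/3 = 32.
b = vr/k = 33·32/4 = 264.
Fisher's inequality: b ≥ v ⇔ 264 ≥ 33? YES.

YES


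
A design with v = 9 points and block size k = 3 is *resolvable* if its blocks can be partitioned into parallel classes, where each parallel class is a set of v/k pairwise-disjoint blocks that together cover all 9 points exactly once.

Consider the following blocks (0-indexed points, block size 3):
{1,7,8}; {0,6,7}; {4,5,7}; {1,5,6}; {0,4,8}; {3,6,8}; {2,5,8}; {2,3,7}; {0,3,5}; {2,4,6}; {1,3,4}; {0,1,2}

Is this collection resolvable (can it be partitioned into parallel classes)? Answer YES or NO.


v = 9, block size k = 3, number of blocks = 12.
For resolvability, blocks must partition into parallel classes of size v/k = 3.
Total blocks must therefore be a multiple of 3: 12 = 3·4 + 0 ⇒ divisible ✓.
Greedy packing gives 4 candidate class(es). Each should be a full parallel class (size 3, covers all 9 points).
  Class 1 (3 blocks): {1,7,8}; {0,3,5}; {2,4,6}. Points covered: [0, 1, 2, 3, 4, 5, 6, 7, 8].
  Class 2 (3 blocks): {0,6,7}; {2,5,8}; {1,3,4}. Points covered: [0, 1, 2, 3, 4, 5, 6, 7, 8].
  Class 3 (3 blocks): {4,5,7}; {3,6,8}; {0,1,2}. Points covered: [0, 1, 2, 3, 4, 5, 6, 7, 8].
  Class 4 (3 blocks): {1,5,6}; {0,4,8}; {2,3,7}. Points covered: [0, 1, 2, 3, 4, 5, 6, 7, 8].
All classes full (size 3)? YES. All classes cover every point? YES.
Resolvable? YES.

YES


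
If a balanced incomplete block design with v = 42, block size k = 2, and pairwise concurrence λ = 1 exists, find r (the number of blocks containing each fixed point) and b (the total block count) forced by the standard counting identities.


Any 2-(v, k, λ) BIBD satisfies two necessary conditions:
  (i)  Each point sits in r blocks, and counting incidences through any fixed point gives r(k − 1) = λ(v − 1), so r = λ(v − 1)/(k − 1).
  (ii) Total incidences bk = vr, so b = vr/k.
Step 1: r = λ(v − 1)/(k − 1) = 1·(42 − 1)/(2 − 1) = 1·41/1 = 41/1 = 41.
Step 2: b = vr/k = 42·41/2 = 1722/2 = 861.
Check integrality: r = 41 ∈ Z ✓, b = 861 ∈ Z ✓.
(These identities are necessary conditions: they determine r and b for any design with these parameters, but do not by themselves prove that one exists.)

r = 41, b = 861.


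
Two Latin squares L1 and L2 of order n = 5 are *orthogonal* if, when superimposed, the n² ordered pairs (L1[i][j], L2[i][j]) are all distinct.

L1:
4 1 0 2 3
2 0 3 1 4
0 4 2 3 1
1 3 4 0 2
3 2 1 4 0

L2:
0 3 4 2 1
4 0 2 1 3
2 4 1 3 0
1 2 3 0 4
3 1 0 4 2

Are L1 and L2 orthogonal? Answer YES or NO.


Form the n² = 25 superimposed pairs (L1[i][j], L2[i][j]), row by row (rows and columns indexed from 0):
row 0: (4,0) (1,3) (0,4) (2,2) (3,1)
row 1: (2,4) (0,0) (3,2) (1,1) (4,3)
row 2: (0,2) (4,4) (2,1) (3,3) (1,0)
row 3: (1,1) (3,2) (4,3) (0,0) (2,4)
row 4: (3,3) (2,1) (1,0) (4,4) (0,2)
Orthogonality requires all 25 pairs distinct.
But the pair (1,1) repeats: cell (1,3) has L1 = 1, L2 = 1, and cell (3,0) has L1 = 1, L2 = 1.
A repeated pair means some other pair never occurs (only 15 distinct pairs out of 25), so the squares are not orthogonal.
Conclusion: NO.

NO


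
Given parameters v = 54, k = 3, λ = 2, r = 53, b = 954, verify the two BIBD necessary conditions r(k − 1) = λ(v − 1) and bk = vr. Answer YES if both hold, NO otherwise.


Condition (i): r(k − 1) = 53·2 = 106; λ(v − 1) = 2·53 = 106. Match? YES.
Condition (ii): bk = 954·3 = 2862; vr = 54·53 = 2862. Match? YES.
Both conditions hold? YES.

YES


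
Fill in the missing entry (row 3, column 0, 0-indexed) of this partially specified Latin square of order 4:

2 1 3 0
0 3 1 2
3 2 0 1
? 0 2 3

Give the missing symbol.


Row 3 contains symbols [0, 2, 3] — missing [1].
Column 0 contains symbols [0, 2, 3] — missing [1].
The missing symbol must appear in both missing sets; intersection = [1].
Therefore the hidden value is 1.

Missing value = 1.


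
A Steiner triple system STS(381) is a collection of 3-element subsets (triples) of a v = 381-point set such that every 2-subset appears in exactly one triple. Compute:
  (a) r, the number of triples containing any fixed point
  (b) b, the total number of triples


An STS(v) is a 2-(v, 3, 1) BIBD: block size k = 3, λ = 1.
Replication: r(k − 1) = λ(v − 1) ⇒ r·2 = 381 − 1 = 380 ⇒ r = 190.
Block count: b = v(v − 1)/6 = 381·380/6 = 144780/6 = 24130.
(Check via bk = vr: 24130·3 = 72390 = 381·190 = 72390 ✓.)

r = 190, b = 24130.


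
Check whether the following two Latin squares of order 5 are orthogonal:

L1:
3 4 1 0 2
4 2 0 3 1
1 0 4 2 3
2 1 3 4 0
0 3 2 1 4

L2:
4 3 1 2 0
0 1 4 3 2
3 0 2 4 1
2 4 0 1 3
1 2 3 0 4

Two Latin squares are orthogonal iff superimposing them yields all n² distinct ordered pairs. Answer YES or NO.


Form the n² = 25 superimposed pairs (L1[i][j], L2[i][j]), row by row (rows and columns indexed from 0):
row 0: (3,4) (4,3) (1,1) (0,2) (2,0)
row 1: (4,0) (2,1) (0,4) (3,3) (1,2)
row 2: (1,3) (0,0) (4,2) (2,4) (3,1)
row 3: (2,2) (1,4) (3,0) (4,1) (0,3)
row 4: (0,1) (3,2) (2,3) (1,0) (4,4)
Orthogonality requires all 25 pairs distinct.
Check by first coordinate: for each symbol s of L1, list the L2 entries in the n cells where L1 = s; they must all differ.
  L1 = 0: L2 entries (in reading order) 2, 4, 0, 3, 1 — all 5 distinct ✓
  L1 = 1: L2 entries (in reading order) 1, 2, 3, 4, 0 — all 5 distinct ✓
  L1 = 2: L2 entries (in reading order) 0, 1, 4, 2, 3 — all 5 distinct ✓
  L1 = 3: L2 entries (in reading order) 4, 3, 1, 0, 2 — all 5 distinct ✓
  L1 = 4: L2 entries (in reading order) 3, 0, 2, 1, 4 — all 5 distinct ✓
Every symbol of L1 meets every symbol of L2 exactly once, so all 25 pairs are distinct (25 of 25).
Conclusion: YES.

YES


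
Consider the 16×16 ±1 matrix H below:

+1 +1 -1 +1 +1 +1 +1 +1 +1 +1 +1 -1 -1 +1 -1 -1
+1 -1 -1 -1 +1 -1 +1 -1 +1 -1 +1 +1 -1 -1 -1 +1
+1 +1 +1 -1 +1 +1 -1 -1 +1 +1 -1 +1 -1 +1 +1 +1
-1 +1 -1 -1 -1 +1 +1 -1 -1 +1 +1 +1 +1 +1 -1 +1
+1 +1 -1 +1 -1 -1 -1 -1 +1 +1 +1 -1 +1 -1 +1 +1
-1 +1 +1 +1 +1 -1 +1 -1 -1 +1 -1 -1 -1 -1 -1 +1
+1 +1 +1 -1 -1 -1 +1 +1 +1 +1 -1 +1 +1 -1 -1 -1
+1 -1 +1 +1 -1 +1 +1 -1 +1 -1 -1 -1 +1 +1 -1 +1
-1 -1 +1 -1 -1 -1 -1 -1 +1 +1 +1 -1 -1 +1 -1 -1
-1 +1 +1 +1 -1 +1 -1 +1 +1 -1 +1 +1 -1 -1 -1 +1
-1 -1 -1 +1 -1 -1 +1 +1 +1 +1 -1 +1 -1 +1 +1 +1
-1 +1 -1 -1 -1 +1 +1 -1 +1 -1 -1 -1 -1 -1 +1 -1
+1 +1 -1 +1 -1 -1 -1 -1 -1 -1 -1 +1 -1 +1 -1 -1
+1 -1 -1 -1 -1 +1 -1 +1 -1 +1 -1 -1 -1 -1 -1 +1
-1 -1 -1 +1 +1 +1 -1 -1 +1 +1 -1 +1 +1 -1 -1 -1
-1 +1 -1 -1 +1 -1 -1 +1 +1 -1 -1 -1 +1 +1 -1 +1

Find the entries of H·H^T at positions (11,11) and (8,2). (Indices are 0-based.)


Row 2 of H: [1, 1, 1, -1, 1, 1, -1, -1, 1, 1, -1, 1, -1, 1, 1, 1].
Row 8 of H: [-1, -1, 1, -1, -1, -1, -1, -1, 1, 1, 1, -1, -1, 1, -1, -1].
Row 11 of H: [-1, 1, -1, -1, -1, 1, 1, -1, 1, -1, -1, -1, -1, -1, 1, -1].
(H·H^T)[11][11] = Σ_j H[11][j]·H[11][j] = (-1)² + (1)² + (-1)² + (-1)² + (-1)² + (1)² + (1)² + (-1)² + (1)² + (-1)² + (-1)² + (-1)² + (-1)² + (-1)² + (1)² + (-1)² = 1 + 1 + 1 + 1 + 1 + 1 + 1 + 1 + 1 + 1 + 1 + 1 + 1 + 1 + 1 + 1 = 16.
(H·H^T)[8][2] = Σ_j H[8][j]·H[2][j] = (-1)·(1) + (-1)·(1) + (1)·(1) + (-1)·(-1) + (-1)·(1) + (-1)·(1) + (-1)·(-1) + (-1)·(-1) + (1)·(1) + (1)·(1) + (1)·(-1) + (-1)·(1) + (-1)·(-1) + (1)·(1) + (-1)·(1) + (-1)·(1) = -1 + -1 + 1 + 1 + -1 + -1 + 1 + 1 + 1 + 1 + -1 + -1 + 1 + 1 + -1 + -1 = 0.
So rows 8 and 2 are orthogonal; the diagonal entry equals n = 16.

(11,11) entry = 16; (8,2) entry = 0.


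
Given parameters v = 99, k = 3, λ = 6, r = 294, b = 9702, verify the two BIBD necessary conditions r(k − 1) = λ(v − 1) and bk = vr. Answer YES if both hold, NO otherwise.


Condition (i): r(k − 1) = 294·2 = 588; λ(v − 1) = 6·98 = 588. Match? YES.
Condition (ii): bk = 9702·3 = 29106; vr = 99·294 = 29106. Match? YES.
Both conditions hold? YES.

YES


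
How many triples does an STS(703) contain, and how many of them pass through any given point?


An STS(v) is a 2-(v, 3, 1) BIBD: block size k = 3, λ = 1.
Replication: r(k − 1) = λ(v − 1) ⇒ r·2 = 703 − 1 = 702 ⇒ r = 351.
Block count: b = v(v − 1)/6 = 703·702/6 = 493506/6 = 82251.

r = 351, b = 82251.


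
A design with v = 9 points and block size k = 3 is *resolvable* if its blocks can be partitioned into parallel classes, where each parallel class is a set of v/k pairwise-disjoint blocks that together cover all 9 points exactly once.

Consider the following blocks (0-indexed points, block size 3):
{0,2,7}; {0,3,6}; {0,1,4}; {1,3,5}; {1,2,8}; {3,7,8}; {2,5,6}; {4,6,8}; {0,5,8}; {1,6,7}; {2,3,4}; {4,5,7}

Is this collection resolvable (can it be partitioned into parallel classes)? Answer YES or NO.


v = 9, block size k = 3, number of blocks = 12.
For resolvability, blocks must partition into parallel classes of size v/k = 3.
Total blocks must therefore be a multiple of 3: 12 = 3·4 + 0 ⇒ divisible ✓.
Greedy packing gives 4 candidate class(es). Each should be a full parallel class (size 3, covers all 9 points).
  Class 1 (3 blocks): {0,2,7}; {1,3,5}; {4,6,8}. Points covered: [0, 1, 2, 3, 4, 5, 6, 7, 8].
  Class 2 (3 blocks): {0,3,6}; {1,2,8}; {4,5,7}. Points covered: [0, 1, 2, 3, 4, 5, 6, 7, 8].
  Class 3 (3 blocks): {0,1,4}; {3,7,8}; {2,5,6}. Points covered: [0, 1, 2, 3, 4, 5, 6, 7, 8].
  Class 4 (3 blocks): {0,5,8}; {1,6,7}; {2,3,4}. Points covered: [0, 1, 2, 3, 4, 5, 6, 7, 8].
All classes full (size 3)? YES. All classes cover every point? YES.
Resolvable? YES.

YES


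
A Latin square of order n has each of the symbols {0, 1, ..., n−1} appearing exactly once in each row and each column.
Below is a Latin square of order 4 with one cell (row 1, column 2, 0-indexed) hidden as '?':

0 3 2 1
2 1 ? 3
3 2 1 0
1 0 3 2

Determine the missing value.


Row 1 contains symbols [1, 2, 3] — missing [0].
Column 2 contains symbols [1, 2, 3] — missing [0].
The missing symbol must appear in both missing sets; intersection = [0].
Therefore the hidden value is 0.

Missing value = 0.


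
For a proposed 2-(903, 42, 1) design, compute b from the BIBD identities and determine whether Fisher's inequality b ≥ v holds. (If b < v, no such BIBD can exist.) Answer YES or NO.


r = λ(v − 1)/(k − 1) = 1·902/41 = 22.
b = vr/k = 903·22/42 = 473.
Fisher's inequality: b ≥ v ⇔ 473 ≥ 903? NO.

NO


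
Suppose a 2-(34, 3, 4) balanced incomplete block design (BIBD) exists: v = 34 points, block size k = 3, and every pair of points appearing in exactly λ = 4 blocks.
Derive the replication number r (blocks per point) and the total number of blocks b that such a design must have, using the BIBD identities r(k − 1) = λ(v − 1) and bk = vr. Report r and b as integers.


Any 2-(v, k, λ) BIBD satisfies two necessary conditions:
  (i)  Each point sits in r blocks, and counting incidences through any fixed point gives r(k − 1) = λ(v − 1), so r = λ(v − 1)/(k − 1).
  (ii) Total incidences bk = vr, so b = vr/k.
Step 1: r = λ(v − 1)/(k − 1) = 4·(34 − 1)/(3 − 1) = 4·33/2 = 132/2 = 66.
Step 2: b = vr/k = 34·66/3 = 2244/3 = 748.
Check integrality: r = 66 ∈ Z ✓, b = 748 ∈ Z ✓.
(These identities are necessary conditions: they determine r and b for any design with these parameters, but do not by themselves prove that one exists.)

r = 66, b = 748.


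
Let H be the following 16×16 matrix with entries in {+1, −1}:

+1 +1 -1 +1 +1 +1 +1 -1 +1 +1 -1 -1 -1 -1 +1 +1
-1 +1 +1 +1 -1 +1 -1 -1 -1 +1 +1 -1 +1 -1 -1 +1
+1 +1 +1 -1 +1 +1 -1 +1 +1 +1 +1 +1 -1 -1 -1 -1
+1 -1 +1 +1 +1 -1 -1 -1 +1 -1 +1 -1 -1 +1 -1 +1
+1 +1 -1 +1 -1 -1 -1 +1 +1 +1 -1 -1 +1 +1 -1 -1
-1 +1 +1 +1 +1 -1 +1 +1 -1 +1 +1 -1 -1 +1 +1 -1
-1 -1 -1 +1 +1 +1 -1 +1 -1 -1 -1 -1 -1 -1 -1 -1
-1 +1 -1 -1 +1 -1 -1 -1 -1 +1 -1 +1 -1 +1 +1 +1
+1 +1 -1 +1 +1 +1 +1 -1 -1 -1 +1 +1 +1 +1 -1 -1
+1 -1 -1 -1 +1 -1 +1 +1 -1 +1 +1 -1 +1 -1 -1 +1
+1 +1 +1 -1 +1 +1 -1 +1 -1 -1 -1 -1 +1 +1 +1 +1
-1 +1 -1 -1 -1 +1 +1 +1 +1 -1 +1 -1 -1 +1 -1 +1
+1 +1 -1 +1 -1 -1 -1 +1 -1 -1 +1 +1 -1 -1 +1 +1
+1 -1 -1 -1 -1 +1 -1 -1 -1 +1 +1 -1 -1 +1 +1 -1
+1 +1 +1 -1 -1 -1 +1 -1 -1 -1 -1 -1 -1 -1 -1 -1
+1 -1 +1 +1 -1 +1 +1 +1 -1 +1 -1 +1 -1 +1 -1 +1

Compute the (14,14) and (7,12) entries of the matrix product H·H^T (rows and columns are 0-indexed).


Row 7 of H: [-1, 1, -1, -1, 1, -1, -1, -1, -1, 1, -1, 1, -1, 1, 1, 1].
Row 12 of H: [1, 1, -1, 1, -1, -1, -1, 1, -1, -1, 1, 1, -1, -1, 1, 1].
Row 14 of H: [1, 1, 1, -1, -1, -1, 1, -1, -1, -1, -1, -1, -1, -1, -1, -1].
(H·H^T)[14][14] = Σ_j H[14][j]·H[14][j] = (1)² + (1)² + (1)² + (-1)² + (-1)² + (-1)² + (1)² + (-1)² + (-1)² + (-1)² + (-1)² + (-1)² + (-1)² + (-1)² + (-1)² + (-1)² = 1 + 1 + 1 + 1 + 1 + 1 + 1 + 1 + 1 + 1 + 1 + 1 + 1 + 1 + 1 + 1 = 16.
(H·H^T)[7][12] = Σ_j H[7][j]·H[12][j] = (-1)·(1) + (1)·(1) + (-1)·(-1) + (-1)·(1) + (1)·(-1) + (-1)·(-1) + (-1)·(-1) + (-1)·(1) + (-1)·(-1) + (1)·(-1) + (-1)·(1) + (1)·(1) + (-1)·(-1) + (1)·(-1) + (1)·(1) + (1)·(1) = -1 + 1 + 1 + -1 + -1 + 1 + 1 + -1 + 1 + -1 + -1 + 1 + 1 + -1 + 1 + 1 = 2.
Rows 7 and 12 are not orthogonal (dot product = 2 ≠ 0), so H is not a Hadamard matrix.

(14,14) entry = 16; (7,12) entry = 2.


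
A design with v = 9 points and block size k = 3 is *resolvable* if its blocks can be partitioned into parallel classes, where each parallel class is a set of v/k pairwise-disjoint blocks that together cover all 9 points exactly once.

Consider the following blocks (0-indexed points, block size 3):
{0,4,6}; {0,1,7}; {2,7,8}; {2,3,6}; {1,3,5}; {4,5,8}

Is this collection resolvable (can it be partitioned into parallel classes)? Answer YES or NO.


v = 9, block size k = 3, number of blocks = 6.
For resolvability, blocks must partition into parallel classes of size v/k = 3.
Total blocks must therefore be a multiple of 3: 6 = 3·2 + 0 ⇒ divisible ✓.
Greedy packing gives 2 candidate class(es). Each should be a full parallel class (size 3, covers all 9 points).
  Class 1 (3 blocks): {0,4,6}; {2,7,8}; {1,3,5}. Points covered: [0, 1, 2, 3, 4, 5, 6, 7, 8].
  Class 2 (3 blocks): {0,1,7}; {2,3,6}; {4,5,8}. Points covered: [0, 1, 2, 3, 4, 5, 6, 7, 8].
All classes full (size 3)? YES. All classes cover every point? YES.
Resolvable? YES.

YES


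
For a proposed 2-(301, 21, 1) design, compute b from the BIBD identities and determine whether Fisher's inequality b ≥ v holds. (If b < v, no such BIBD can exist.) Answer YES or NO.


b = λv(v − 1)/(k(k − 1)) = 1·301·300/(21·20) = 90300/420 = 215.
Compare with v = 301: b < v, so Fisher's inequality fails.

NO


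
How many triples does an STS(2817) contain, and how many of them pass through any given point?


An STS(v) is a 2-(v, 3, 1) BIBD: block size k = 3, λ = 1.
Replication: r(k − 1) = λ(v − 1) ⇒ r·2 = 2817 − 1 = 2816 ⇒ r = 1408.
Block count: bk = vr ⇒ b·3 = 2817·1408 = 3966336 ⇒ b = 1322112.
(Check via b = v(v − 1)/6 = 2817·2816/6 = 7932672/6 = 1322112.)

r = 1408, b = 1322112.


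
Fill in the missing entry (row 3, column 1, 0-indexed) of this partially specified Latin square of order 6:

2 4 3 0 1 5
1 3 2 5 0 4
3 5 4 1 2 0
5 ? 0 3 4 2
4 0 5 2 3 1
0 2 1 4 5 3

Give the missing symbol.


Row 3 contains symbols [0, 2, 3, 4, 5] — missing [1].
Column 1 contains symbols [0, 2, 3, 4, 5] — missing [1].
The missing symbol must appear in both missing sets; intersection = [1].
Therefore the hidden value is 1.

Missing value = 1.


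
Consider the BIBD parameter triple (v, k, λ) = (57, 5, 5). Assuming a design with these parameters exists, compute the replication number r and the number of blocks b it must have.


Any 2-(v, k, λ) BIBD satisfies two necessary conditions:
  (i)  Each point sits in r blocks, and counting incidences through any fixed point gives r(k − 1) = λ(v − 1), so r = λ(v − 1)/(k − 1).
  (ii) Total incidences bk = vr, so b = vr/k.
Step 1: r = λ(v − 1)/(k − 1) = 5·(57 − 1)/(5 − 1) = 5·56/4 = 280/4 = 70.
Step 2: b = vr/k = 57·70/5 = 3990/5 = 798.
Check integrality: r = 70 ∈ Z ✓, b = 798 ∈ Z ✓.
(These identities are necessary conditions: they determine r and b for any design with these parameters, but do not by themselves prove that one exists.)

r = 70, b = 798.


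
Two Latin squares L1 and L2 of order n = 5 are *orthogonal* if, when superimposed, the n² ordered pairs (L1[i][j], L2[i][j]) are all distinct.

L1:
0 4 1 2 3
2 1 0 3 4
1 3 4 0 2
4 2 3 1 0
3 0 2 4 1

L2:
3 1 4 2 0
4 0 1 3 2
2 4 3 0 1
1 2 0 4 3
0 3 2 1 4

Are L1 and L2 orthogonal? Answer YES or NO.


Form the n² = 25 superimposed pairs (L1[i][j], L2[i][j]), row by row (rows and columns indexed from 0):
row 0: (0,3) (4,1) (1,4) (2,2) (3,0)
row 1: (2,4) (1,0) (0,1) (3,3) (4,2)
row 2: (1,2) (3,4) (4,3) (0,0) (2,1)
row 3: (4,1) (2,2) (3,0) (1,4) (0,3)
row 4: (3,0) (0,3) (2,2) (4,1) (1,4)
Orthogonality requires all 25 pairs distinct.
But the pair (4,1) repeats: cell (0,1) has L1 = 4, L2 = 1, and cell (3,0) has L1 = 4, L2 = 1.
A repeated pair means some other pair never occurs (only 15 distinct pairs out of 25), so the squares are not orthogonal.
Conclusion: NO.

NO


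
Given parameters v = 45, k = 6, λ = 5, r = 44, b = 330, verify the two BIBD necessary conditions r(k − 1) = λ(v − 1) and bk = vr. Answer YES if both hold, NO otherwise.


Condition (i): r(k − 1) = 44·5 = 220; λ(v − 1) = 5·44 = 220. Match? YES.
Condition (ii): bk = 330·6 = 1980; vr = 45·44 = 1980. Match? YES.
Both conditions hold? YES.

YES


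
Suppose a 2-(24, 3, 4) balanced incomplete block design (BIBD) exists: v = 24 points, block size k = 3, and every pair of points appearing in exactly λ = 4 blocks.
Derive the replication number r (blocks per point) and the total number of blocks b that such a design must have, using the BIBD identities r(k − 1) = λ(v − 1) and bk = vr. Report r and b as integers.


Any 2-(v, k, λ) BIBD satisfies two necessary conditions:
  (i)  Each point sits in r blocks, and counting incidences through any fixed point gives r(k − 1) = λ(v − 1), so r = λ(v − 1)/(k − 1).
  (ii) Total incidences bk = vr, so b = vr/k.
Step 1: r = λ(v − 1)/(k − 1) = 4·(24 − 1)/(3 − 1) = 4·23/2 = 92/2 = 46.
Step 2: b = vr/k = 24·46/3 = 1104/3 = 368.
Check integrality: r = 46 ∈ Z ✓, b = 368 ∈ Z ✓.
(These identities are necessary conditions: they determine r and b for any design with these parameters, but do not by themselves prove that one exists.)

r = 46, b = 368.


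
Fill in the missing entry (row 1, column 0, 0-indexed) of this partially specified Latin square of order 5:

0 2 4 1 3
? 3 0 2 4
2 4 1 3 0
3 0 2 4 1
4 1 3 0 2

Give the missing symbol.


Row 1 contains symbols [0, 2, 3, 4] — missing [1].
Column 0 contains symbols [0, 2, 3, 4] — missing [1].
The missing symbol must appear in both missing sets; intersection = [1].
Therefore the hidden value is 1.

Missing value = 1.


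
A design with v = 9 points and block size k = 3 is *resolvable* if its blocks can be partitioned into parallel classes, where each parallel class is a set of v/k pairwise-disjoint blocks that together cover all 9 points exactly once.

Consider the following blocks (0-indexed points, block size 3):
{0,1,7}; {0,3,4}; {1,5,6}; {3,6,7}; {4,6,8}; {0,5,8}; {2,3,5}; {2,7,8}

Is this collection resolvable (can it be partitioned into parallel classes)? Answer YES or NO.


v = 9, block size k = 3, number of blocks = 8.
For resolvability, blocks must partition into parallel classes of size v/k = 3.
Total blocks must therefore be a multiple of 3: 8 = 3·2 + 2 ⇒ not divisible ✗.
Resolvable? NO.

NO


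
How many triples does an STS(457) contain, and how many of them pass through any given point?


An STS(v) is a 2-(v, 3, 1) BIBD: block size k = 3, λ = 1.
Replication: r(k − 1) = λ(v − 1) ⇒ r·2 = 457 − 1 = 456 ⇒ r = 228.
Block count: b = v(v − 1)/6 = 457·456/6 = 208392/6 = 34732.
(Check via bk = vr: 34732·3 = 104196 = 457·228 = 104196 ✓.)

r = 228, b = 34732.


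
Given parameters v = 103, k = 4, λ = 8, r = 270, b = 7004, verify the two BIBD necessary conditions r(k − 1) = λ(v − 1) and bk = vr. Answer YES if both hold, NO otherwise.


Condition (i): r(k − 1) = 270·3 = 810; λ(v − 1) = 8·102 = 816. Match? NO.
Condition (ii): bk = 7004·4 = 28016; vr = 103·270 = 27810. Match? NO.
Both conditions hold? NO.

NO


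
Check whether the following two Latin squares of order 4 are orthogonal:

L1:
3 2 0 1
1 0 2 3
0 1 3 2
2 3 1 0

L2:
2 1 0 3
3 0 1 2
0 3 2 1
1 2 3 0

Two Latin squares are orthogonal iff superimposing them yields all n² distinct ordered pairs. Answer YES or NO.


Form the n² = 16 superimposed pairs (L1[i][j], L2[i][j]), row by row (rows and columns indexed from 0):
row 0: (3,2) (2,1) (0,0) (1,3)
row 1: (1,3) (0,0) (2,1) (3,2)
row 2: (0,0) (1,3) (3,2) (2,1)
row 3: (2,1) (3,2) (1,3) (0,0)
Orthogonality requires all 16 pairs distinct.
But the pair (1,3) repeats: cell (0,3) has L1 = 1, L2 = 3, and cell (1,0) has L1 = 1, L2 = 3.
A repeated pair means some other pair never occurs (only 4 distinct pairs out of 16), so the squares are not orthogonal.
Conclusion: NO.

NO


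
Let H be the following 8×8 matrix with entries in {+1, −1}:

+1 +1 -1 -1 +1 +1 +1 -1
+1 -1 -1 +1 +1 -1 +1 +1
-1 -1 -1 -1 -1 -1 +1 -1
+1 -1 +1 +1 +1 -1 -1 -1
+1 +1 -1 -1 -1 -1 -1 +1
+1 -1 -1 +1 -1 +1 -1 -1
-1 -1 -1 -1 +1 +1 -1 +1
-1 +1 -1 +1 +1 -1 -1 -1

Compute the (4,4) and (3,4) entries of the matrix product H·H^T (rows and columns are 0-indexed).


Row 3 of H: [1, -1, 1, 1, 1, -1, -1, -1].
Row 4 of H: [1, 1, -1, -1, -1, -1, -1, 1].
(H·H^T)[4][4] = Σ_j H[4][j]·H[4][j] = (1)² + (1)² + (-1)² + (-1)² + (-1)² + (-1)² + (-1)² + (1)² = 1 + 1 + 1 + 1 + 1 + 1 + 1 + 1 = 8.
(H·H^T)[3][4] = Σ_j H[3][j]·H[4][j] = (1)·(1) + (-1)·(1) + (1)·(-1) + (1)·(-1) + (1)·(-1) + (-1)·(-1) + (-1)·(-1) + (-1)·(1) = 1 + -1 + -1 + -1 + -1 + 1 + 1 + -1 = -2.
Rows 3 and 4 are not orthogonal (dot product = -2 ≠ 0), so H is not a Hadamard matrix.

(4,4) entry = 8; (3,4) entry = -2.


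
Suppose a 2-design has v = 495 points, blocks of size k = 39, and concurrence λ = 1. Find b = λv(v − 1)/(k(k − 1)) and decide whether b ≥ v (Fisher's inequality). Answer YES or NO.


r = λ(v − 1)/(k − 1) = 1·494/38 = 13.
b = vr/k = 495·13/39 = 165.
Fisher's inequality: b ≥ v ⇔ 165 ≥ 495? NO.

NO


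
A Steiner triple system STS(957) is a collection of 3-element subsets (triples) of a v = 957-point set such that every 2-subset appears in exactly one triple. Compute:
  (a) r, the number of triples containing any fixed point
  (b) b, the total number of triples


An STS(v) is a 2-(v, 3, 1) BIBD: block size k = 3, λ = 1.
Replication: r(k − 1) = λ(v − 1) ⇒ r·2 = 957 − 1 = 956 ⇒ r = 478.
Block count: b = v(v − 1)/6 = 957·956/6 = 914892/6 = 152482.
(Check via bk = vr: 152482·3 = 457446 = 957·478 = 457446 ✓.)

r = 478, b = 152482.


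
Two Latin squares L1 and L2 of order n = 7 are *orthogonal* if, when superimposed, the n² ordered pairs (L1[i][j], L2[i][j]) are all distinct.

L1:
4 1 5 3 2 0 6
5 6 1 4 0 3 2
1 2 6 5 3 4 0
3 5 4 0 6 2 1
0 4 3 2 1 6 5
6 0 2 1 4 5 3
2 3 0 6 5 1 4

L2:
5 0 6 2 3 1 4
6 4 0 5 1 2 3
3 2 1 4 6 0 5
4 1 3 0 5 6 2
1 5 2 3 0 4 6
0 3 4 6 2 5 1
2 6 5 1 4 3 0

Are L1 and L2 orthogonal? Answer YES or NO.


Form the n² = 49 superimposed pairs (L1[i][j], L2[i][j]), row by row (rows and columns indexed from 0):
row 0: (4,5) (1,0) (5,6) (3,2) (2,3) (0,1) (6,4)
row 1: (5,6) (6,4) (1,0) (4,5) (0,1) (3,2) (2,3)
row 2: (1,3) (2,2) (6,1) (5,4) (3,6) (4,0) (0,5)
row 3: (3,4) (5,1) (4,3) (0,0) (6,5) (2,6) (1,2)
row 4: (0,1) (4,5) (3,2) (2,3) (1,0) (6,4) (5,6)
row 5: (6,0) (0,3) (2,4) (1,6) (4,2) (5,5) (3,1)
row 6: (2,2) (3,6) (0,5) (6,1) (5,4) (1,3) (4,0)
Orthogonality requires all 49 pairs distinct.
But the pair (5,6) repeats: cell (0,2) has L1 = 5, L2 = 6, and cell (1,0) has L1 = 5, L2 = 6.
A repeated pair means some other pair never occurs (only 28 distinct pairs out of 49), so the squares are not orthogonal.
Conclusion: NO.

NO
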